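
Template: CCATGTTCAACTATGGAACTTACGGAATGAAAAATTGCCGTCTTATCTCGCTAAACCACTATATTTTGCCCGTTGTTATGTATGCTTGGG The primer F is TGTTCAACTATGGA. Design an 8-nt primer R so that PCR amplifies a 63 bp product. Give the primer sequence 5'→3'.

The forward primer binds at positions 4–17, so a 63 bp product ends at position 4 + 63 − 1 = 66.
The reverse primer anneals to the top strand over positions 59–66, i.e. to CTATATTT.
Its sequence written 5'→3' is the reverse complement: AAATATAG.

5'-AAATATAG-3'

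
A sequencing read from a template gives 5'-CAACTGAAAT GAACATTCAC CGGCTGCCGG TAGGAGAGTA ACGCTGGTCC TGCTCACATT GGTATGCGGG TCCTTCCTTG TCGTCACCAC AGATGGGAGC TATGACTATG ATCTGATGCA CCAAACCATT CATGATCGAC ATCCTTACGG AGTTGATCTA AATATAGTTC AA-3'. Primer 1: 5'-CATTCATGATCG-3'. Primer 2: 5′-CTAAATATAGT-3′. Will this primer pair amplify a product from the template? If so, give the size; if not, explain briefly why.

Primer 1 (CATTCATGATCG) matches the top strand at positions 127–138 (3' end points downstream).
Primer 2 (CTAAATATAGT) also matches the top strand directly, at positions 158–168 — its reverse complement ACTATATTTAG is not present.
Both primers anneal to the bottom strand with 3' ends pointing the same way, so neither can prime synthesis back toward the other.

No product — both primers anneal to the same strand and extend in the same direction.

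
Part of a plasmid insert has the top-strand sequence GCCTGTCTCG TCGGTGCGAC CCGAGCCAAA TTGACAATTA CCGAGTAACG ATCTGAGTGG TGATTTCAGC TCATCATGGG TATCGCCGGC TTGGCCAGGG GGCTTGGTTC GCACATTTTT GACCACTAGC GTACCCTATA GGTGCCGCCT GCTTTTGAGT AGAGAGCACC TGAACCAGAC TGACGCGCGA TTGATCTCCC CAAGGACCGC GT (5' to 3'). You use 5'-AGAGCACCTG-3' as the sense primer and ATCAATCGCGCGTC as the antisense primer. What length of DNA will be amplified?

Forward primer AGAGCACCTG is found on the top strand at positions 163–172.
Taking the reverse complement of ATCAATCGCGCGTC gives GACGCGCGATTGAT, found at positions 182–195 on the template; the primer anneals here to the top strand with its 3' end pointing upstream.
The product runs from position 163 to position 195, so its length is 195 − 163 + 1 = 33 bp.

33 bp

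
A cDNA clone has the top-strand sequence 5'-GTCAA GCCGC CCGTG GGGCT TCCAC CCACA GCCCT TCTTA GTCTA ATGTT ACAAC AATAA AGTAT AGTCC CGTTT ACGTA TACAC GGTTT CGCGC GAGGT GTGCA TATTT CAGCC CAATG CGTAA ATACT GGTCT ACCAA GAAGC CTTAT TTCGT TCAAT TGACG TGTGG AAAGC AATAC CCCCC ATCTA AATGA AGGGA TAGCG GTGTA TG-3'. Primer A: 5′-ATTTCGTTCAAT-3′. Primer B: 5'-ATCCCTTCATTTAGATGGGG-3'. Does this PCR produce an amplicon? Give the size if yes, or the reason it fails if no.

Primer A (ATTTCGTTCAAT) matches the top strand at positions 149–160; it acts as a forward primer.
Primer B's reverse complement is CCCCATCTAAATGAAGGGAT, matching the top strand at positions 182–201; it acts as a reverse primer.
The 3' ends face each other across positions 149–201, giving a 53 bp product.

Yes — a 53 bp product.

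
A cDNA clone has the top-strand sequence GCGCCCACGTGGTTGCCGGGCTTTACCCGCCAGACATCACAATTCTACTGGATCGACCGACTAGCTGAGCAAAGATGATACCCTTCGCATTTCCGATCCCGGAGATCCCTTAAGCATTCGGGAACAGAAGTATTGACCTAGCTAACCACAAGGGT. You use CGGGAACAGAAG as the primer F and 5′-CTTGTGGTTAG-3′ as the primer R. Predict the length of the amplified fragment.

34 bp

Scanning the template, CGGGAACAGAAG occurs at positions 119–130; this primer anneals to the bottom strand there with its 3' end pointing downstream.
Taking the reverse complement of CTTGTGGTTAG gives CTAACCACAAG, found at positions 142–152 on the template; the primer anneals here to the top strand with its 3' end pointing upstream.
Product length = (reverse-primer end) − (forward-primer start) + 1 = 152 − 119 + 1 = 34 bp.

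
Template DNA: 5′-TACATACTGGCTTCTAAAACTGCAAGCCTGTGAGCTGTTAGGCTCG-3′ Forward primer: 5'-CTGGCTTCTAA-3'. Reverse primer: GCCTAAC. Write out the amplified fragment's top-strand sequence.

The forward primer matches the template at positions 7–17.
Reverse complement of the reverse primer: GTTAGGC. This occurs on the top strand at positions 37–43.
The product is the template from position 7 through 43 (37 bp).

5'-CTGGCTTCTAAAACTGCAAGCCTGTGAGCTGTTAGGC-3'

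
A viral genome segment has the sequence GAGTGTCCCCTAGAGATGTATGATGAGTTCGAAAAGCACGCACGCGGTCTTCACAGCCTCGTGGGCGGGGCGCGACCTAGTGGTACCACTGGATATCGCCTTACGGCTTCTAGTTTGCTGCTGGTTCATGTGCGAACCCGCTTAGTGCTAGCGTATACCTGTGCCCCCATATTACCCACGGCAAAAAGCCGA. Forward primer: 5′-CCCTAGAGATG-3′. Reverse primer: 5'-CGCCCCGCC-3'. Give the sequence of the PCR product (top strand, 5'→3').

5'-CCCTAGAGATGTATGATGAGTTCGAAAAGCACGCACGCGGTCTTCACAGCCTCGTGGGCGGGGCG-3'

The forward primer matches the template at positions 8–18.
The reverse primer's reverse complement is GGCGGGGCG, which matches the template at positions 64–72.
The product is the template from position 8 through 72 (65 bp).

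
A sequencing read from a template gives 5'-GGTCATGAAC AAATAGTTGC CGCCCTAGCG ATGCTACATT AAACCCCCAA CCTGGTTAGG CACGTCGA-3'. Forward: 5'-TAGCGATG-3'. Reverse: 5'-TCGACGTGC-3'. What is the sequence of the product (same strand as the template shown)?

Forward primer TAGCGATG is found on the top strand at positions 26–33.
Taking the reverse complement of TCGACGTGC gives GCACGTCGA, found at positions 60–68 on the template; the primer anneals here to the top strand with its 3' end pointing upstream.
The product is the template from position 26 through 68 (43 bp).

5'-TAGCGATGCTACATTAAACCCCCAACCTGGTTAGGCACGTCGA-3'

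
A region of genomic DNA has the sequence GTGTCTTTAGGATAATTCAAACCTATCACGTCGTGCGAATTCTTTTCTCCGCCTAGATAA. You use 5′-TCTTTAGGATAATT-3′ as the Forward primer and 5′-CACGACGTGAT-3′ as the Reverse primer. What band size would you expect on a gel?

32 bp

Scanning the template, TCTTTAGGATAATT occurs at positions 4–17; this primer anneals to the bottom strand there with its 3' end pointing downstream.
Reverse complement of the reverse primer: ATCACGTCGTG. This occurs on the top strand at positions 25–35.
Product length = (reverse-primer end) − (forward-primer start) + 1 = 35 − 4 + 1 = 32 bp.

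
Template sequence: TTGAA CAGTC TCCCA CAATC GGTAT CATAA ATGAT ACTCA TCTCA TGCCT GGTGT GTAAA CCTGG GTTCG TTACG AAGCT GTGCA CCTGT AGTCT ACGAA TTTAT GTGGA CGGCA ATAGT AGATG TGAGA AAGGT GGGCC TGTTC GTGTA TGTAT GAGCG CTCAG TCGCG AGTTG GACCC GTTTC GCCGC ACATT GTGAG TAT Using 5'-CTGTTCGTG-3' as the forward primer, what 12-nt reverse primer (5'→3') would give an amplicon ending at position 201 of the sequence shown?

5'-ACTCACAATGTG-3'

The forward primer binds at positions 140–148; the product's 3' end on the top strand is position 201.
The reverse primer anneals to the top strand over positions 190–201, i.e. to CACATTGTGAGT.
Its sequence written 5'→3' is the reverse complement: ACTCACAATGTG.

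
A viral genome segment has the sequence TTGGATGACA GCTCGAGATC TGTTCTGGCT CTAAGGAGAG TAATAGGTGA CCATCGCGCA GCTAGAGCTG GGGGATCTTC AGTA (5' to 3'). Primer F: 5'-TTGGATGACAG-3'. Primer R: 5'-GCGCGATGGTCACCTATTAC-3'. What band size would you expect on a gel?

The forward primer matches the template at positions 1–11.
The reverse primer's reverse complement is GTAATAGGTGACCATCGCGC, which matches the template at positions 40–59.
Amplicon spans positions 1–59: 59 bp.

59 bp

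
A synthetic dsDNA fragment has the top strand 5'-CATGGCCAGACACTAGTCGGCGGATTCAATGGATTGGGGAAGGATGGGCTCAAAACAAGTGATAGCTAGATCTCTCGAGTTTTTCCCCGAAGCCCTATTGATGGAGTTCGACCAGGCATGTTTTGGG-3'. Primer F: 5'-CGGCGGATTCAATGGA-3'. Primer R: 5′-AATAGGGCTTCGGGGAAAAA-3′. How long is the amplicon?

82 bp

Scanning the template, CGGCGGATTCAATGGA occurs at positions 18–33; this primer anneals to the bottom strand there with its 3' end pointing downstream.
The reverse primer's reverse complement is TTTTTCCCCGAAGCCCTATT, which matches the template at positions 80–99.
Amplicon spans positions 18–99: 82 bp.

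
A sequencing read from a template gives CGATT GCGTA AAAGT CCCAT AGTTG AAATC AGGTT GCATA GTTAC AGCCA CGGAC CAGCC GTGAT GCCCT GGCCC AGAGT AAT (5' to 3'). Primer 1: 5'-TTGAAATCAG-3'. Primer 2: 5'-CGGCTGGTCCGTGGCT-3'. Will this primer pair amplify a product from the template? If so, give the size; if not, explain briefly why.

Yes — a 39 bp product.

Primer 1 (TTGAAATCAG) matches the top strand at positions 23–32; it acts as a forward primer.
Primer 2's reverse complement is AGCCACGGACCAGCCG, matching the top strand at positions 46–61; it acts as a reverse primer.
The 3' ends face each other across positions 23–61, giving a 39 bp product.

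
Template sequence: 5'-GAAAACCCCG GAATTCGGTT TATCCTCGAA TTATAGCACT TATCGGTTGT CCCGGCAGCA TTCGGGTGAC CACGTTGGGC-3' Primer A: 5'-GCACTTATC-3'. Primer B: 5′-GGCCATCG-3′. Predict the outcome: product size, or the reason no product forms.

Primer B (GGCCATCG) does not match the top strand, and its reverse complement CGATGGCC does not match either.
With no annealing site for primer B, no amplification occurs.

No product — primer B has no binding site in the template.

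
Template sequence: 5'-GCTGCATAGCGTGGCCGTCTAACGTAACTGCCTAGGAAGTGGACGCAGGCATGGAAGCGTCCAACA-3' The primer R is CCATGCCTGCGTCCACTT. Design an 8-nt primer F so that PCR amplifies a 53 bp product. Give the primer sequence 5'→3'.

5'-CTGCATAG-3'

The reverse primer's reverse complement AAGTGGACGCAGGCATGG matches the template at positions 37–54, so the product ends at position 54.
A 53 bp product then starts at position 54 − 53 + 1 = 2.
The forward primer is identical to the top strand there: CTGCATAG.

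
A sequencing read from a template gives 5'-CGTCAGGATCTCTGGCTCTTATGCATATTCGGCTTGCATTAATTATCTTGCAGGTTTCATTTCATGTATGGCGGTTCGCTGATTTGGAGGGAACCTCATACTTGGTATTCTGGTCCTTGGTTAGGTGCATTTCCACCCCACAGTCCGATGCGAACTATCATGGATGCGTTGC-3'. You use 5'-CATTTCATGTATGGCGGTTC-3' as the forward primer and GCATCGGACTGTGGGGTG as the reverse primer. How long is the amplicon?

94 bp

Forward primer CATTTCATGTATGGCGGTTC is found on the top strand at positions 58–77.
The reverse primer's reverse complement is CACCCCACAGTCCGATGC, which matches the template at positions 134–151.
Product length = (reverse-primer end) − (forward-primer start) + 1 = 151 − 58 + 1 = 94 bp.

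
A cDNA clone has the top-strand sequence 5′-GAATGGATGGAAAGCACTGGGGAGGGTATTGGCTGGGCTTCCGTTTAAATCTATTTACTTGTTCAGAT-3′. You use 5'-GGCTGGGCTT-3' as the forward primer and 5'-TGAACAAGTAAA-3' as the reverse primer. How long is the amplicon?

The forward primer matches the template at positions 31–40.
Reverse complement of the reverse primer: TTTACTTGTTCA. This occurs on the top strand at positions 54–65.
Amplicon spans positions 31–65: 35 bp.

35 bp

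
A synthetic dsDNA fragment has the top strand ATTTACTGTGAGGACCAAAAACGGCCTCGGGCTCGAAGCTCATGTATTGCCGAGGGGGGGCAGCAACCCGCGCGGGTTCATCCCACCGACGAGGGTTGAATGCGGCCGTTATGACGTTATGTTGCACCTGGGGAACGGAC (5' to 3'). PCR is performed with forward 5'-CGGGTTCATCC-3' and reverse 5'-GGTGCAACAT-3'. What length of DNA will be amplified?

Forward primer CGGGTTCATCC is found on the top strand at positions 73–83.
The reverse primer's reverse complement is ATGTTGCACC, which matches the template at positions 119–128.
Product length = (reverse-primer end) − (forward-primer start) + 1 = 128 − 73 + 1 = 56 bp.

56 bp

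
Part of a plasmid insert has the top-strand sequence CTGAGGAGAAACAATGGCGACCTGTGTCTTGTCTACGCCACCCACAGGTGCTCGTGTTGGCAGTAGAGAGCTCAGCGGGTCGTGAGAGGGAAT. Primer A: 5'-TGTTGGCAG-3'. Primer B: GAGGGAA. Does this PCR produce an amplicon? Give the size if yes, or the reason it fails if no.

No product — both primers anneal to the same strand and extend in the same direction.

Primer A (TGTTGGCAG) matches the top strand at positions 55–63 (3' end points downstream).
Primer B (GAGGGAA) also matches the top strand directly, at positions 86–92 — its reverse complement TTCCCTC is not present.
Both primers anneal to the bottom strand with 3' ends pointing the same way, so neither can prime synthesis back toward the other.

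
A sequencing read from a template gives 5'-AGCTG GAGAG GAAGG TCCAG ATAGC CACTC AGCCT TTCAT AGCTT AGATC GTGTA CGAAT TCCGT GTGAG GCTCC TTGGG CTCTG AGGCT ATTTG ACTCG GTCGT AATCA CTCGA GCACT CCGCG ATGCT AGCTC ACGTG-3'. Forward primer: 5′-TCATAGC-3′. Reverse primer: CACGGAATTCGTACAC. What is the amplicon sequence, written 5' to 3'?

5'-TCATAGCTTAGATCGTGTACGAATTCCGTG-3'

Forward primer TCATAGC is found on the top strand at positions 37–43.
Taking the reverse complement of CACGGAATTCGTACAC gives GTGTACGAATTCCGTG, found at positions 51–66 on the template; the primer anneals here to the top strand with its 3' end pointing upstream.
The product is the template from position 37 through 66 (30 bp).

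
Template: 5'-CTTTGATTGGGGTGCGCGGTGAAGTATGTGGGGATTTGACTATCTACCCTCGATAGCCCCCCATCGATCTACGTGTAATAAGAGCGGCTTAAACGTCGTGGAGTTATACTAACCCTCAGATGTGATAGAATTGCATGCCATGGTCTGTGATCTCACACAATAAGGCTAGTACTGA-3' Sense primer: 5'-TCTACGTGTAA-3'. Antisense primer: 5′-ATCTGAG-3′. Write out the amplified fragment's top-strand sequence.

Forward primer TCTACGTGTAA is found on the top strand at positions 68–78.
Taking the reverse complement of ATCTGAG gives CTCAGAT, found at positions 115–121 on the template; the primer anneals here to the top strand with its 3' end pointing upstream.
The product is the template from position 68 through 121 (54 bp).

5'-TCTACGTGTAATAAGAGCGGCTTAAACGTCGTGGAGTTATACTAACCCTCAGAT-3'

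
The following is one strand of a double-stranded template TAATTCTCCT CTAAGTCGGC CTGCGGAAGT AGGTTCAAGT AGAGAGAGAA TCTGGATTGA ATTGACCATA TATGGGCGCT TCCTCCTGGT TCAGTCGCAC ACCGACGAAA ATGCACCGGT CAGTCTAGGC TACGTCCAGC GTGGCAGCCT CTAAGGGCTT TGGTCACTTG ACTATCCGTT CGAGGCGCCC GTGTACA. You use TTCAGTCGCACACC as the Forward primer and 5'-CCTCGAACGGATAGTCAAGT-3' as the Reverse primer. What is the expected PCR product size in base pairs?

96 bp

The forward primer matches the template at positions 90–103.
The reverse primer's reverse complement is ACTTGACTATCCGTTCGAGG, which matches the template at positions 166–185.
Amplicon spans positions 90–185: 96 bp.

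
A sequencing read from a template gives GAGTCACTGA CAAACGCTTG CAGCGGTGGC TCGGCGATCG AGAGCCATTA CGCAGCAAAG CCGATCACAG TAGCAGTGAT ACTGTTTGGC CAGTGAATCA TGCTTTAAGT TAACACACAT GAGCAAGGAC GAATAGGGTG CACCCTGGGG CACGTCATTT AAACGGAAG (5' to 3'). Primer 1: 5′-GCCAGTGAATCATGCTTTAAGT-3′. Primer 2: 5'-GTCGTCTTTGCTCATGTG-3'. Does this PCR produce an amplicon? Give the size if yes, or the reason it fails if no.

No product — primer 2 has no binding site in the template.

Primer 2 (GTCGTCTTTGCTCATGTG) does not match the top strand, and its reverse complement CACATGAGCAAAGACGAC does not match either.
With no annealing site for primer 2, no amplification occurs.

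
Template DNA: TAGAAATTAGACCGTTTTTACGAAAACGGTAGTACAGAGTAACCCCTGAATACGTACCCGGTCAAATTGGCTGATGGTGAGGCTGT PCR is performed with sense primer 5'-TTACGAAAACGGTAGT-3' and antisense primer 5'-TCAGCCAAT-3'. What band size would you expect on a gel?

Scanning the template, TTACGAAAACGGTAGT occurs at positions 18–33; this primer anneals to the bottom strand there with its 3' end pointing downstream.
Reverse complement of the reverse primer: ATTGGCTGA. This occurs on the top strand at positions 66–74.
The product runs from position 18 to position 74, so its length is 74 − 18 + 1 = 57 bp.

57 bp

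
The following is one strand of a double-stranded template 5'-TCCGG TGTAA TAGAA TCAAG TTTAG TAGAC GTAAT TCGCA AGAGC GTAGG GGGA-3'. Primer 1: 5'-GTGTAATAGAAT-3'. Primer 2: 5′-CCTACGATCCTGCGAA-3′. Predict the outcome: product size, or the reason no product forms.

No product — primer 2 has no binding site in the template.

Primer 2 (CCTACGATCCTGCGAA) does not match the top strand, and its reverse complement TTCGCAGGATCGTAGG does not match either.
With no annealing site for primer 2, no amplification occurs.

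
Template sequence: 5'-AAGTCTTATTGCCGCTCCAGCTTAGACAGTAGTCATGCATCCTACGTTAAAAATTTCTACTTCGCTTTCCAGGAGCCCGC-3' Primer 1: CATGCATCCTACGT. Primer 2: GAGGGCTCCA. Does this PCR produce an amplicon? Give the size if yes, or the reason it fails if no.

No product — primer 2 has no binding site in the template.

Primer 2 (GAGGGCTCCA) does not match the top strand, and its reverse complement TGGAGCCCTC does not match either.
With no annealing site for primer 2, no amplification occurs.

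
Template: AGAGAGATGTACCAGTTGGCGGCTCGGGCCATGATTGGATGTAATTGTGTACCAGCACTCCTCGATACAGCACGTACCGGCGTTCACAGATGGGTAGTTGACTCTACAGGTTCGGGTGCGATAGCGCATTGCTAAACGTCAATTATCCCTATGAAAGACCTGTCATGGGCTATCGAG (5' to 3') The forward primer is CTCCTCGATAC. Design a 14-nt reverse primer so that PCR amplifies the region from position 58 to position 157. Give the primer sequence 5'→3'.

5'-CTTTCATAGGGATA-3'

The product's 3' end on the top strand is position 157.
The reverse primer anneals to the top strand over positions 144–157, i.e. to TATCCCTATGAAAG.
Its sequence written 5'→3' is the reverse complement: CTTTCATAGGGATA.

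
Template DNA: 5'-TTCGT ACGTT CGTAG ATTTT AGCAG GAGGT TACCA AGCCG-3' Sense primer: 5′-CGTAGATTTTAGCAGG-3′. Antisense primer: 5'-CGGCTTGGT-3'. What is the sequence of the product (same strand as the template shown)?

Forward primer CGTAGATTTTAGCAGG is found on the top strand at positions 11–26.
The reverse primer's reverse complement is ACCAAGCCG, which matches the template at positions 32–40.
The product is the template from position 11 through 40 (30 bp).

5'-CGTAGATTTTAGCAGGAGGTTACCAAGCCG-3'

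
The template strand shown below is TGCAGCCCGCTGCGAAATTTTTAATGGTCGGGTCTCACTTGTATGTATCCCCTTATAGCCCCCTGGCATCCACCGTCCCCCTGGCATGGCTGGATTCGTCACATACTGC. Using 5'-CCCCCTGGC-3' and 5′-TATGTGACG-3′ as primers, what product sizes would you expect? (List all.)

47 bp, 29 bp

The forward primer CCCCCTGGC matches the top strand at positions 59–67, 77–85.
The reverse primer's reverse complement is CGTCACATA, matching at positions 97–105.
Each forward site pairs with the reverse site to give a product ending at position 105: sizes 47, 29 bp.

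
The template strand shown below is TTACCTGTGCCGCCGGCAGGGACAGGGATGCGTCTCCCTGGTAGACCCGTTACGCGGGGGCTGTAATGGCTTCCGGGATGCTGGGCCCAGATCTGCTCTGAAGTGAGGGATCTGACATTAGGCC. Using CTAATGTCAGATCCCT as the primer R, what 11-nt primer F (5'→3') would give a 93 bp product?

5'-TGCGTCTCCCT-3'

The reverse primer's reverse complement AGGGATCTGACATTAG matches the template at positions 106–121, so the product ends at position 121.
A 93 bp product then starts at position 121 − 93 + 1 = 29.
The forward primer is identical to the top strand there: TGCGTCTCCCT.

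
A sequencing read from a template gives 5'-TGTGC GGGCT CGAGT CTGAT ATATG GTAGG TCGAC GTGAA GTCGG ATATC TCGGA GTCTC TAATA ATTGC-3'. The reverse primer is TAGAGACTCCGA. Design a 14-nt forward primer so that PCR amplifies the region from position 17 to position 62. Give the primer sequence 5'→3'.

The reverse primer's reverse complement TCGGAGTCTCTA matches the template at positions 51–62; the product starts at position 17.
The forward primer is identical to the top strand over positions 17–30: TGATATATGGTAGG.

5'-TGATATATGGTAGG-3'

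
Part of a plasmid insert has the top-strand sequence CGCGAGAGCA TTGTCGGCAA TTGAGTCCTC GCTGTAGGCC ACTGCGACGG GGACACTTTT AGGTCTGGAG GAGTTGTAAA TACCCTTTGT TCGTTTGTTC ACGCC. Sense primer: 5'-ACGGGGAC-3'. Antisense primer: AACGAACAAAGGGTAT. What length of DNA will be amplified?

Forward primer ACGGGGAC is found on the top strand at positions 47–54.
The reverse primer's reverse complement is ATACCCTTTGTTCGTT, which matches the template at positions 80–95.
Product length = (reverse-primer end) − (forward-primer start) + 1 = 95 − 47 + 1 = 49 bp.

49 bp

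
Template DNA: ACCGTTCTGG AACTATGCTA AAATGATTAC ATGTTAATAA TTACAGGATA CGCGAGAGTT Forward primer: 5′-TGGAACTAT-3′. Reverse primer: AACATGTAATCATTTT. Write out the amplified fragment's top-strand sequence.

5'-TGGAACTATGCTAAAATGATTACATGTT-3'

Scanning the template, TGGAACTAT occurs at positions 8–16; this primer anneals to the bottom strand there with its 3' end pointing downstream.
The reverse primer's reverse complement is AAAATGATTACATGTT, which matches the template at positions 20–35.
The product is the template from position 8 through 35 (28 bp).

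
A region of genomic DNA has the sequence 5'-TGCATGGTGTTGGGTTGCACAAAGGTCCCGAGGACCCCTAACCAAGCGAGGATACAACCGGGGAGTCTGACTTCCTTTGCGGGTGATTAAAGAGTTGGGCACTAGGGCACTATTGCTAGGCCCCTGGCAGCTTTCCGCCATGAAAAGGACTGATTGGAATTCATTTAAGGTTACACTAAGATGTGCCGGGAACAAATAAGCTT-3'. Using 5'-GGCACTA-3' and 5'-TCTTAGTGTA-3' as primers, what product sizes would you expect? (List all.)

84 bp, 76 bp

The forward primer GGCACTA matches the top strand at positions 98–104, 106–112.
The reverse primer's reverse complement is TACACTAAGA, matching at positions 172–181.
Each forward site pairs with the reverse site to give a product ending at position 181: sizes 84, 76 bp.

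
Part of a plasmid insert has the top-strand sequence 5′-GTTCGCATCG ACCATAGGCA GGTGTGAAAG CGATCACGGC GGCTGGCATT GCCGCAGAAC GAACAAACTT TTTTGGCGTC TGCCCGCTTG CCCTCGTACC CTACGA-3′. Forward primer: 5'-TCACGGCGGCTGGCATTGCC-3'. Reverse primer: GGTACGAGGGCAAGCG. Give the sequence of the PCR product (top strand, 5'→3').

The forward primer matches the template at positions 34–53.
Reverse complement of the reverse primer: CGCTTGCCCTCGTACC. This occurs on the top strand at positions 85–100.
The product is the template from position 34 through 100 (67 bp).

5'-TCACGGCGGCTGGCATTGCCGCAGAACGAACAAACTTTTTTGGCGTCTGCCCGCTTGCCCTCGTACC-3'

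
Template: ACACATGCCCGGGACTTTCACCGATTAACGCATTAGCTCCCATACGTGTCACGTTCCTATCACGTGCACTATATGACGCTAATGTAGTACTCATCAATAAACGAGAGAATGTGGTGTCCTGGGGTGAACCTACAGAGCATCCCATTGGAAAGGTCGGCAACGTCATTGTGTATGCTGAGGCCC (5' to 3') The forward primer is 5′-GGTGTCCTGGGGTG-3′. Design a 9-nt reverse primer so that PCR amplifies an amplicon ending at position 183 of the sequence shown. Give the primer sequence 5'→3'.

5'-GGGCCTCAG-3'

The forward primer binds at positions 113–126; the product's 3' end on the top strand is position 183.
The reverse primer anneals to the top strand over positions 175–183, i.e. to CTGAGGCCC.
Its sequence written 5'→3' is the reverse complement: GGGCCTCAG.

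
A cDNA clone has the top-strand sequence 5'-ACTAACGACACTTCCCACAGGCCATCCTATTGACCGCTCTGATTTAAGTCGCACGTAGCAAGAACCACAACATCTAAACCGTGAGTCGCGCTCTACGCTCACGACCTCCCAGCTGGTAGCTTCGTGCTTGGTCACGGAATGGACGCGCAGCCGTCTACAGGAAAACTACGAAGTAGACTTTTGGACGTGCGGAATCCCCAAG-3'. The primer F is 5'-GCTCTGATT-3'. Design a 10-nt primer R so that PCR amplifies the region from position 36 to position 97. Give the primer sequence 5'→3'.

The product's 3' end on the top strand is position 97.
The reverse primer anneals to the top strand over positions 88–97, i.e. to GCGCTCTACG.
Its sequence written 5'→3' is the reverse complement: CGTAGAGCGC.

5'-CGTAGAGCGC-3'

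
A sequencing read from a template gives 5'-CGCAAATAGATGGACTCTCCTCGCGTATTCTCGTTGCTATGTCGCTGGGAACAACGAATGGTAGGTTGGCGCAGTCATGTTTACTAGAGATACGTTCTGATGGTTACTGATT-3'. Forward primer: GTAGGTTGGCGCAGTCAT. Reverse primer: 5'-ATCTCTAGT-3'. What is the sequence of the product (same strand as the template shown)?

The forward primer matches the template at positions 61–78.
The reverse primer's reverse complement is ACTAGAGAT, which matches the template at positions 83–91.
The product is the template from position 61 through 91 (31 bp).

5'-GTAGGTTGGCGCAGTCATGTTTACTAGAGAT-3'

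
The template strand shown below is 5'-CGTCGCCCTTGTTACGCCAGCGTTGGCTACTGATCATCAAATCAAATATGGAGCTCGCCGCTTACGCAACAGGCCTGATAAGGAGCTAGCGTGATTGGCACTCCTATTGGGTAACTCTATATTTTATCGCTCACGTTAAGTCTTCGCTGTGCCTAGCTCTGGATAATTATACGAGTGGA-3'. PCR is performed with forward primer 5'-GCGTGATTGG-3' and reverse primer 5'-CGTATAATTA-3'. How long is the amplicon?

85 bp

Scanning the template, GCGTGATTGG occurs at positions 89–98; this primer anneals to the bottom strand there with its 3' end pointing downstream.
Reverse complement of the reverse primer: TAATTATACG. This occurs on the top strand at positions 164–173.
Product length = (reverse-primer end) − (forward-primer start) + 1 = 173 − 89 + 1 = 85 bp.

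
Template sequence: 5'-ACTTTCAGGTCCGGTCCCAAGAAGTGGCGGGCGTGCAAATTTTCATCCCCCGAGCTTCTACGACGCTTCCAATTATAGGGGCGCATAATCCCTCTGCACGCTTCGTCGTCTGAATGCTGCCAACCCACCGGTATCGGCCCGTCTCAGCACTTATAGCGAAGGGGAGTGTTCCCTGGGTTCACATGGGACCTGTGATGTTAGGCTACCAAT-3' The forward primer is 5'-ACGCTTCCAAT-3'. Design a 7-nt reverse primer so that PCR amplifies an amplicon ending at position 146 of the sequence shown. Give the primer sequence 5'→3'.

5'-TGAGACG-3'

The forward primer binds at positions 63–73; the product's 3' end on the top strand is position 146.
The reverse primer anneals to the top strand over positions 140–146, i.e. to CGTCTCA.
Its sequence written 5'→3' is the reverse complement: TGAGACG.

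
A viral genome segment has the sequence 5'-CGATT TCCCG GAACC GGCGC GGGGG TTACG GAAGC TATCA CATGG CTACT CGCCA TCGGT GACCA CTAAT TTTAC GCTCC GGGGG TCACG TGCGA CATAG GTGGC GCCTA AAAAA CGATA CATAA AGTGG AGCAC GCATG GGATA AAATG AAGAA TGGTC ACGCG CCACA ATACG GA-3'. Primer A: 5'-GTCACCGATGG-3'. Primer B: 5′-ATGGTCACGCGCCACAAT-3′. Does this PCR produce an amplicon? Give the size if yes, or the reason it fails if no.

Primer A (GTCACCGATGG) has reverse complement CCATCGGTGAC, which matches the top strand at positions 53–63; primer A anneals to the top strand there with its 3' end pointing upstream toward position 53.
Primer B (ATGGTCACGCGCCACAAT) matches the top strand directly at positions 155–172; it anneals to the bottom strand with its 3' end pointing downstream toward position 172.
The 3' ends diverge (primer A extends toward position 1, primer B toward position 177), so the primers never converge on a shared product.

No product — the primers' 3' ends point away from each other.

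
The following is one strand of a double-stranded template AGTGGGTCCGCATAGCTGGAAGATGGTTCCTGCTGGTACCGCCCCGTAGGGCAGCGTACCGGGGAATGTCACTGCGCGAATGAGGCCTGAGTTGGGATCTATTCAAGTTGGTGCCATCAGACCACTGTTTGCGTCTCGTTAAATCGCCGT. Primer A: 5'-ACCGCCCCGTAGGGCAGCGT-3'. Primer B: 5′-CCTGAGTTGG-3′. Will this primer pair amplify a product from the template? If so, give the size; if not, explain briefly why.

Primer A (ACCGCCCCGTAGGGCAGCGT) matches the top strand at positions 38–57 (3' end points downstream).
Primer B (CCTGAGTTGG) also matches the top strand directly, at positions 86–95 — its reverse complement CCAACTCAGG is not present.
Both primers anneal to the bottom strand with 3' ends pointing the same way, so neither can prime synthesis back toward the other.

No product — both primers anneal to the same strand and extend in the same direction.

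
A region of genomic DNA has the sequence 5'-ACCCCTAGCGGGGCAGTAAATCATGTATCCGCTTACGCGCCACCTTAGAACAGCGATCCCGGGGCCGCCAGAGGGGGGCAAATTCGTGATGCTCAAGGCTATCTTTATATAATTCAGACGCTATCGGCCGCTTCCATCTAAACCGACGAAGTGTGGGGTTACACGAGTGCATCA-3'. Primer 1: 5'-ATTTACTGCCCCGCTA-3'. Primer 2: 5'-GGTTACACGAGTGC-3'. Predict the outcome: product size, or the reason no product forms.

Primer 1 (ATTTACTGCCCCGCTA) has reverse complement TAGCGGGGCAGTAAAT, which matches the top strand at positions 6–21; primer 1 anneals to the top strand there with its 3' end pointing upstream toward position 6.
Primer 2 (GGTTACACGAGTGC) matches the top strand directly at positions 157–170; it anneals to the bottom strand with its 3' end pointing downstream toward position 170.
The 3' ends diverge (primer 1 extends toward position 1, primer 2 toward position 174), so the primers never converge on a shared product.

No product — the primers' 3' ends point away from each other.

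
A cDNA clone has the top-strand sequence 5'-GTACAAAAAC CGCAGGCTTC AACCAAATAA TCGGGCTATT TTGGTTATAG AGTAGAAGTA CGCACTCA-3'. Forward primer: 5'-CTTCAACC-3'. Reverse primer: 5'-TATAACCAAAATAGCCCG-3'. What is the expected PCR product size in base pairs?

The forward primer matches the template at positions 17–24.
Taking the reverse complement of TATAACCAAAATAGCCCG gives CGGGCTATTTTGGTTATA, found at positions 32–49 on the template; the primer anneals here to the top strand with its 3' end pointing upstream.
Amplicon spans positions 17–49: 33 bp.

33 bp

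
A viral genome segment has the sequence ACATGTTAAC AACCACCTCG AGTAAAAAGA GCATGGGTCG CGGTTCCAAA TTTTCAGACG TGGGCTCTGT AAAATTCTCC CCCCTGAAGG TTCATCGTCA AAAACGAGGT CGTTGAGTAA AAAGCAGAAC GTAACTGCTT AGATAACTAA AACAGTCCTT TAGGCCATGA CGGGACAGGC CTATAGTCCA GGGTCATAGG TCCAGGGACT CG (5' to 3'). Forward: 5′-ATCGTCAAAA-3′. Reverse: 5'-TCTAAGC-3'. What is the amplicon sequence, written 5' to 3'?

5'-ATCGTCAAAAACGAGGTCGTTGAGTAAAAAGCAGAACGTAACTGCTTAGA-3'

Scanning the template, ATCGTCAAAA occurs at positions 94–103; this primer anneals to the bottom strand there with its 3' end pointing downstream.
The reverse primer's reverse complement is GCTTAGA, which matches the template at positions 137–143.
The product is the template from position 94 through 143 (50 bp).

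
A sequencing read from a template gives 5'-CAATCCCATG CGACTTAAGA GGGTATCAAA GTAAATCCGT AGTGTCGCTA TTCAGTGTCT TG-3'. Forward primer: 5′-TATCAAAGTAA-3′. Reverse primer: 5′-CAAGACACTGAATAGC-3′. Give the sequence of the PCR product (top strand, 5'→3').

5'-TATCAAAGTAAATCCGTAGTGTCGCTATTCAGTGTCTTG-3'

The forward primer matches the template at positions 24–34.
Taking the reverse complement of CAAGACACTGAATAGC gives GCTATTCAGTGTCTTG, found at positions 47–62 on the template; the primer anneals here to the top strand with its 3' end pointing upstream.
The product is the template from position 24 through 62 (39 bp).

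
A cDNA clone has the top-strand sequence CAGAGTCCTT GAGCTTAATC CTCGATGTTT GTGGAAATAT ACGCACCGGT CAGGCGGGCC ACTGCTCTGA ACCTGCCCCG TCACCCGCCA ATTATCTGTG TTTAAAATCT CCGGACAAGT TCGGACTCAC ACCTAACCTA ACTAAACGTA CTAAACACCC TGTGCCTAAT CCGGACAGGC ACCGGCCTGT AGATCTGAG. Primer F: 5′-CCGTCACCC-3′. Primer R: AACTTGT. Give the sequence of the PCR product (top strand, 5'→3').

Scanning the template, CCGTCACCC occurs at positions 78–86; this primer anneals to the bottom strand there with its 3' end pointing downstream.
Reverse complement of the reverse primer: ACAAGTT. This occurs on the top strand at positions 115–121.
The product is the template from position 78 through 121 (44 bp).

5'-CCGTCACCCGCCAATTATCTGTGTTTAAAATCTCCGGACAAGTT-3'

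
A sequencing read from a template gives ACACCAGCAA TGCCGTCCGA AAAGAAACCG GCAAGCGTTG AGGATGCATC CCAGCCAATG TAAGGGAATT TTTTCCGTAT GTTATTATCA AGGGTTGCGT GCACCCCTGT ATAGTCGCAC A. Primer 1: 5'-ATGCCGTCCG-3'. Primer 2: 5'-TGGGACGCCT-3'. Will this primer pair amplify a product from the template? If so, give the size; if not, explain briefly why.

No product — primer 2 has no binding site in the template.

Primer 2 (TGGGACGCCT) does not match the top strand, and its reverse complement AGGCGTCCCA does not match either.
With no annealing site for primer 2, no amplification occurs.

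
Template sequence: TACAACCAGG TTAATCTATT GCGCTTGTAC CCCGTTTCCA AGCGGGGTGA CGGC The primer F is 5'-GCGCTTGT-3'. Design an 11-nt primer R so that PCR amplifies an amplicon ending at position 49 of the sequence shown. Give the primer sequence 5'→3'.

The forward primer binds at positions 21–28; the product's 3' end on the top strand is position 49.
The reverse primer anneals to the top strand over positions 39–49, i.e. to CAAGCGGGGTG.
Its sequence written 5'→3' is the reverse complement: CACCCCGCTTG.

5'-CACCCCGCTTG-3'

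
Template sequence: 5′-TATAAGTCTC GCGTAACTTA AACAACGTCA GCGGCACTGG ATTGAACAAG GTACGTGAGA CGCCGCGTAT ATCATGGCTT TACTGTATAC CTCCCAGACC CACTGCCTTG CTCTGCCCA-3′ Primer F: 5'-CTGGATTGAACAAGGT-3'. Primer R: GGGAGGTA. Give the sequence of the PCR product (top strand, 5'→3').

5'-CTGGATTGAACAAGGTACGTGAGACGCCGCGTATATCATGGCTTTACTGTATACCTCCC-3'

Forward primer CTGGATTGAACAAGGT is found on the top strand at positions 37–52.
The reverse primer's reverse complement is TACCTCCC, which matches the template at positions 88–95.
The product is the template from position 37 through 95 (59 bp).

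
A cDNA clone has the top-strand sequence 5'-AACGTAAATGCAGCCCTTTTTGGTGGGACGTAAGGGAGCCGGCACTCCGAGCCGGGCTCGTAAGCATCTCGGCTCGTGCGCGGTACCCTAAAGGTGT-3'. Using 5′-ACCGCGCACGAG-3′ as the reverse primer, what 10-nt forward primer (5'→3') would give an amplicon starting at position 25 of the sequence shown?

5'-GGGACGTAAG-3'

The reverse primer's reverse complement CTCGTGCGCGGT matches the template at positions 73–84; the product starts at position 25.
The forward primer is identical to the top strand over positions 25–34: GGGACGTAAG.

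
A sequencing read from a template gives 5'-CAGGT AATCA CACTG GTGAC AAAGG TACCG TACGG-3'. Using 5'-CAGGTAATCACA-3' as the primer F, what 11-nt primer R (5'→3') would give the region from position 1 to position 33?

5'-GTACGGTACCT-3'

The product's 3' end on the top strand is position 33.
The reverse primer anneals to the top strand over positions 23–33, i.e. to AGGTACCGTAC.
Its sequence written 5'→3' is the reverse complement: GTACGGTACCT.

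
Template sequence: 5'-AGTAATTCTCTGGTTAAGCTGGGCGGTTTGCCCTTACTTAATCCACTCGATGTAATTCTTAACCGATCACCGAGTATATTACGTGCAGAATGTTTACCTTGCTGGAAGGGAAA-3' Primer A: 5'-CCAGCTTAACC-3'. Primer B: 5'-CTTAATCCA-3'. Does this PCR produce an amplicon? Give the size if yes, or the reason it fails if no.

No product — the primers' 3' ends point away from each other.

Primer A (CCAGCTTAACC) has reverse complement GGTTAAGCTGG, which matches the top strand at positions 12–22; primer A anneals to the top strand there with its 3' end pointing upstream toward position 12.
Primer B (CTTAATCCA) matches the top strand directly at positions 37–45; it anneals to the bottom strand with its 3' end pointing downstream toward position 45.
The 3' ends diverge (primer A extends toward position 1, primer B toward position 113), so the primers never converge on a shared product.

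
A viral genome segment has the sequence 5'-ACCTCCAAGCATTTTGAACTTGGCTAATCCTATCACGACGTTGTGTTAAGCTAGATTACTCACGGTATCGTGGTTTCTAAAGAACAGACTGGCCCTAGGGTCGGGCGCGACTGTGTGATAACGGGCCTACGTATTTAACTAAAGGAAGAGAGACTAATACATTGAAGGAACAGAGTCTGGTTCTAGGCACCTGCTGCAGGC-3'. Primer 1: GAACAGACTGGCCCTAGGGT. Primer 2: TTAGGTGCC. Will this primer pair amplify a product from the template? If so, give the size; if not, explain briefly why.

No product — primer 2 has no binding site in the template.

Primer 2 (TTAGGTGCC) does not match the top strand, and its reverse complement GGCACCTAA does not match either.
With no annealing site for primer 2, no amplification occurs.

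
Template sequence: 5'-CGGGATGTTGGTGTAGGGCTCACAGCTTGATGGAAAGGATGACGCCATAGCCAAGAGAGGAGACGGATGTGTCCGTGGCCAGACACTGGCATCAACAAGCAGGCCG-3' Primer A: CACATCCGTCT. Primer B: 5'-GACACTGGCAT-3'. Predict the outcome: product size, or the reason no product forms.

Primer A (CACATCCGTCT) has reverse complement AGACGGATGTG, which matches the top strand at positions 61–71; primer A anneals to the top strand there with its 3' end pointing upstream toward position 61.
Primer B (GACACTGGCAT) matches the top strand directly at positions 82–92; it anneals to the bottom strand with its 3' end pointing downstream toward position 92.
The 3' ends diverge (primer A extends toward position 1, primer B toward position 106), so the primers never converge on a shared product.

No product — the primers' 3' ends point away from each other.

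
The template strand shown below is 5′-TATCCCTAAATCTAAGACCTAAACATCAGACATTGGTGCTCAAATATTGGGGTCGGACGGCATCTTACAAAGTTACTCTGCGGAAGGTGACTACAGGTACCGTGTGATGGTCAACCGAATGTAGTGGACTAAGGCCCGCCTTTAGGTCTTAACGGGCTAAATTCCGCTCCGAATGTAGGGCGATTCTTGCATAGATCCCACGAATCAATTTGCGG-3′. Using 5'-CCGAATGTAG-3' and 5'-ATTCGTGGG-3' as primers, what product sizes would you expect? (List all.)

The forward primer CCGAATGTAG matches the top strand at positions 115–124, 169–178.
The reverse primer's reverse complement is CCCACGAAT, matching at positions 197–205.
Each forward site pairs with the reverse site to give a product ending at position 205: sizes 91, 37 bp.

91 bp, 37 bp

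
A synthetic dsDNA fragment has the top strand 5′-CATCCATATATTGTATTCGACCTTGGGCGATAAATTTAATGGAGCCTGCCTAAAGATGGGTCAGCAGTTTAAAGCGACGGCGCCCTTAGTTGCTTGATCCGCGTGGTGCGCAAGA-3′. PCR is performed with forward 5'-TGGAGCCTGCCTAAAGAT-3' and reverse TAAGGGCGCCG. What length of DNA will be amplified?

49 bp

Scanning the template, TGGAGCCTGCCTAAAGAT occurs at positions 40–57; this primer anneals to the bottom strand there with its 3' end pointing downstream.
Taking the reverse complement of TAAGGGCGCCG gives CGGCGCCCTTA, found at positions 78–88 on the template; the primer anneals here to the top strand with its 3' end pointing upstream.
Product length = (reverse-primer end) − (forward-primer start) + 1 = 88 − 40 + 1 = 49 bp.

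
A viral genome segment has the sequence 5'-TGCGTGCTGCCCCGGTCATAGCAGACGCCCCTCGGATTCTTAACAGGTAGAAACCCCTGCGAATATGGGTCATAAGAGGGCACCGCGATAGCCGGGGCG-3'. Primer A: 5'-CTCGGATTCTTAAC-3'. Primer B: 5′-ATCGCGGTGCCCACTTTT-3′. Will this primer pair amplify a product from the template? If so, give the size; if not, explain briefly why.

No product — primer B has no binding site in the template.

Primer B (ATCGCGGTGCCCACTTTT) does not match the top strand, and its reverse complement AAAAGTGGGCACCGCGAT does not match either.
With no annealing site for primer B, no amplification occurs.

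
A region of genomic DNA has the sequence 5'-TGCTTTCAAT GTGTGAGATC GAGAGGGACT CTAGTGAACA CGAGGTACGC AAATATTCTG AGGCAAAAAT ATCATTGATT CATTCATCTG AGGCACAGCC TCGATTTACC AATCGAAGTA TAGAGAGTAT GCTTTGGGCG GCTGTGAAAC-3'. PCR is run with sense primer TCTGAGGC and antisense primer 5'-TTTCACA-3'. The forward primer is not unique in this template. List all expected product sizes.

93 bp, 63 bp

The forward primer TCTGAGGC matches the top strand at positions 57–64, 87–94.
The reverse primer's reverse complement is TGTGAAA, matching at positions 143–149.
Each forward site pairs with the reverse site to give a product ending at position 149: sizes 93, 63 bp.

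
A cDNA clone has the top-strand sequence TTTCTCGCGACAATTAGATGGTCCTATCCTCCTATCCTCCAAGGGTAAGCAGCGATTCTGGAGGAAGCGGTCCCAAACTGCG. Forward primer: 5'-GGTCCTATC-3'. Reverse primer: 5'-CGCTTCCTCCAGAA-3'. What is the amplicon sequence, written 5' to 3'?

The forward primer matches the template at positions 20–28.
Taking the reverse complement of CGCTTCCTCCAGAA gives TTCTGGAGGAAGCG, found at positions 56–69 on the template; the primer anneals here to the top strand with its 3' end pointing upstream.
The product is the template from position 20 through 69 (50 bp).

5'-GGTCCTATCCTCCTATCCTCCAAGGGTAAGCAGCGATTCTGGAGGAAGCG-3'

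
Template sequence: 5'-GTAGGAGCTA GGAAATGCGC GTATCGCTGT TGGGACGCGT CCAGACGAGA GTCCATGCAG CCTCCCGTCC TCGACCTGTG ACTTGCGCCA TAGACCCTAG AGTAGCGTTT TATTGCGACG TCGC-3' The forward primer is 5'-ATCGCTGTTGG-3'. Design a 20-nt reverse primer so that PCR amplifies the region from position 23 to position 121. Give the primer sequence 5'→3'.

The product's 3' end on the top strand is position 121.
The reverse primer anneals to the top strand over positions 102–121, i.e. to GTAGCGTTTTATTGCGACGT.
Its sequence written 5'→3' is the reverse complement: ACGTCGCAATAAAACGCTAC.

5'-ACGTCGCAATAAAACGCTAC-3'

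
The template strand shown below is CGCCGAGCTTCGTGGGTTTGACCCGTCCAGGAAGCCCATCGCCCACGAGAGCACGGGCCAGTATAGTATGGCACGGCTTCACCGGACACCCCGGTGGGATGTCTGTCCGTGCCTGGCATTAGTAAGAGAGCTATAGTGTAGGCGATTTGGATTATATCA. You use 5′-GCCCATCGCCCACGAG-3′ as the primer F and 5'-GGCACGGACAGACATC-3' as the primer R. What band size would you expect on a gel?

80 bp

The forward primer matches the template at positions 34–49.
Reverse complement of the reverse primer: GATGTCTGTCCGTGCC. This occurs on the top strand at positions 98–113.
Amplicon spans positions 34–113: 80 bp.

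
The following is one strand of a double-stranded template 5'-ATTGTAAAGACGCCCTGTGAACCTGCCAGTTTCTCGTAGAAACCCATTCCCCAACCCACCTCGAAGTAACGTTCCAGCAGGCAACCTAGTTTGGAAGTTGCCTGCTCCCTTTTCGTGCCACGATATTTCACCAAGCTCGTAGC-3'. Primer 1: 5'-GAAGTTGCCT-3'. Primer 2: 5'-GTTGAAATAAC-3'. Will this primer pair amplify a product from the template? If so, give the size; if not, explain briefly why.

No product — primer 2 has no binding site in the template.

Primer 2 (GTTGAAATAAC) does not match the top strand, and its reverse complement GTTATTTCAAC does not match either.
With no annealing site for primer 2, no amplification occurs.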